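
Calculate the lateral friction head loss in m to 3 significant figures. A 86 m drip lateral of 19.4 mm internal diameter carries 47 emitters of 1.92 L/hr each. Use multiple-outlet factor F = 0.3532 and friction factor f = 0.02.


Approach: apply Darcy-Weisbach with the multiple-outlet F-factor, Q = n*q/(3600*1000) m^3/s; v = Q/A; hf = F*f*(L/D)*(v^2/(2g)).
Q = 47*1.92/(3600*1000) = 2.5067e-05 m^3/s
A = pi*(19.4e-3/2)^2 = 2.9559e-04 m^2, so v = Q/A = 0.084801 m/s
hf = 0.3532*0.02*(86/0.0194)*(0.084801^2/(2*9.81)) = 0.0115 m
Therefore the lateral friction head loss = 0.0115 m.


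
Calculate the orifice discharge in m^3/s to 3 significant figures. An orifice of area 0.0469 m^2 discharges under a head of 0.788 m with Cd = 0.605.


Approach: apply the orifice equation, Q = Cd*A*sqrt(2*g*h).
Q = 0.605 * 0.0469 * sqrt(2*9.81*0.788) = 0.112 m^3/s
Therefore the orifice discharge = 0.112 m^3/s.


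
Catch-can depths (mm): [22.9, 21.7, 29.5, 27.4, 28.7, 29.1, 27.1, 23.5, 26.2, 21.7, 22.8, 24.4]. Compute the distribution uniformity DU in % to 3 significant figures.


Approach: apply the low-quarter distribution uniformity, DU = (mean of lowest quarter of readings / overall mean)*100.
sorted lowest 3 of 12: [21.7, 21.7, 22.8] -> mean = 22.067 mm
overall mean = 25.417 mm
DU = (22.067/25.417)*100 = 86.8 %
Therefore the distribution uniformity DU = 86.8 %.


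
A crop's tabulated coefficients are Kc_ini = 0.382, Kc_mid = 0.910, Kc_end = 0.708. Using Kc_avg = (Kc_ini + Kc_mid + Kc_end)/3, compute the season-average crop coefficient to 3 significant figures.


Kc_avg = (0.382 + 0.910 + 0.708)/3 = 0.667
Therefore the season-average crop coefficient = 0.667.


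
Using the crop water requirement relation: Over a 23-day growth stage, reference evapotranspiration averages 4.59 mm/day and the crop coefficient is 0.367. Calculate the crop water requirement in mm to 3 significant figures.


Approach: apply the crop water requirement relation, CWR = ET0 * Kc * days.
CWR = 4.59 * 0.367 * 23 = 38.7 mm
Therefore the crop water requirement = 38.7 mm.


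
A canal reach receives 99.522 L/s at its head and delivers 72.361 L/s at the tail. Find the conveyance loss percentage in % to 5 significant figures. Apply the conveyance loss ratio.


Approach: apply the conveyance loss ratio, loss% = ((Q_head - Q_tail)/Q_head)*100.
loss = ((99.522 - 72.361)/99.522)*100 = 27.291 %
Therefore the conveyance loss percentage = 27.291 %.


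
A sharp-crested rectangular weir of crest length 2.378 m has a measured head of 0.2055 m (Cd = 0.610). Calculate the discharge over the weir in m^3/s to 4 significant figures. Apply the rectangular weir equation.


Approach: apply the rectangular weir equation, Q = (2/3)*Cd*L*sqrt(2g)*H^1.5.
Q = (2/3)*0.610*2.378*sqrt(2*9.81)*0.2055^1.5 = 0.3990 m^3/s
Therefore the discharge over the weir = 0.3990 m^3/s.


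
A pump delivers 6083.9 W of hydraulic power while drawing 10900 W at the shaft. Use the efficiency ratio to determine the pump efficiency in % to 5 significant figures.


Approach: apply the efficiency ratio, eta = (P_out/P_in)*100.
eta = (6083.9 / 10900) * 100 = 55.816 %
Therefore the pump efficiency = 55.816 %.


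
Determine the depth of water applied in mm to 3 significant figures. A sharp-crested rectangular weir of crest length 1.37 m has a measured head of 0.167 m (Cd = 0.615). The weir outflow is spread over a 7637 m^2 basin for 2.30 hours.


Approach: apply the rectangular weir equation with a volume-to-depth conversion, Q = (2/3)*Cd*L*sqrt(2g)*H^1.5; d = Q*t/A * 1000.
Step 1 — weir discharge:
  Q = (2/3)*0.615*1.37*sqrt(2*9.81)*0.167^1.5 = 0.16980 m^3/s
Step 2 — volume: V = 0.16980 * 2.30*3600 = 1405.9 m^3
Step 3 — depth: d = V/A * 1000 = 1405.9/7637 * 1000 = 184 mm
Therefore the depth of water applied = 184 mm.


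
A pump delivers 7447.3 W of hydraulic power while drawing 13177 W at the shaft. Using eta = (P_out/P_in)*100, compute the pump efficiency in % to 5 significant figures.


eta = (7447.3 / 13177) * 100 = 56.517 %
Therefore the pump efficiency = 56.517 %.


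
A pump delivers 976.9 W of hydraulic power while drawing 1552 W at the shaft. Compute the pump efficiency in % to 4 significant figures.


Approach: apply the efficiency ratio, eta = (P_out/P_in)*100.
eta = (976.9 / 1552) * 100 = 62.94 %
Therefore the pump efficiency = 62.94 %.


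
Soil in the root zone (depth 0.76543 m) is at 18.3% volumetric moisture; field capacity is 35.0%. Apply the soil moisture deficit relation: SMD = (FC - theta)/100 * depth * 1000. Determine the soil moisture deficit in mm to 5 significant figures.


SMD = (35.0 - 18.3)/100 * 0.76543 * 1000 = 127.83 mm
Therefore the soil moisture deficit = 127.83 mm.


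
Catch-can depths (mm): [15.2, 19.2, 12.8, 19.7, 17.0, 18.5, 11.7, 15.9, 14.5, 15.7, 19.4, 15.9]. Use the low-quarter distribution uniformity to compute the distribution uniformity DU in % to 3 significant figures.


Approach: apply the low-quarter distribution uniformity, DU = (mean of lowest quarter of readings / overall mean)*100.
sorted lowest 3 of 12: [11.7, 12.8, 14.5] -> mean = 13.000 mm
overall mean = 16.292 mm
DU = (13.000/16.292)*100 = 79.8 %
Therefore the distribution uniformity DU = 79.8 %.


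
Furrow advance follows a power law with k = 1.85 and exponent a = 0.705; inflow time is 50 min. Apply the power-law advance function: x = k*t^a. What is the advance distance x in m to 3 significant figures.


x = 1.85 * 50^0.705 = 29.2 m
Therefore the advance distance x = 29.2 m.


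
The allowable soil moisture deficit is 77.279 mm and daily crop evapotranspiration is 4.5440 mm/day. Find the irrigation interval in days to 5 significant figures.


Approach: apply the irrigation interval relation, interval = SMD / ETc.
interval = 77.279 / 4.5440 = 17.007 days
Therefore the irrigation interval = 17.007 days.


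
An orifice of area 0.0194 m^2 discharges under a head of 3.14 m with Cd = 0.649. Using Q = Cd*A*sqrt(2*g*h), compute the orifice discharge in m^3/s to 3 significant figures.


Q = 0.649 * 0.0194 * sqrt(2*9.81*3.14) = 0.0988 m^3/s
Therefore the orifice discharge = 0.0988 m^3/s.


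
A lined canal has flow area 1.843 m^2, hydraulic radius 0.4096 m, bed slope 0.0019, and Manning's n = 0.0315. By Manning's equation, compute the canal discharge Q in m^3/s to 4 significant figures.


Approach: apply Manning's equation, Q = (1/n)*A*R^(2/3)*S^(1/2).
Q = (1/0.0315) * 1.843 * 0.4096^(2/3) * 0.0019^(1/2) = 1.407 m^3/s
Therefore the canal discharge Q = 1.407 m^3/s.


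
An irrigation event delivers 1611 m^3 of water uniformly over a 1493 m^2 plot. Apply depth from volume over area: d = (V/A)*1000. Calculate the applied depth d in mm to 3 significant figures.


d = (1611 / 1493) * 1000 = 1080 mm
Therefore the applied depth d = 1080 mm.


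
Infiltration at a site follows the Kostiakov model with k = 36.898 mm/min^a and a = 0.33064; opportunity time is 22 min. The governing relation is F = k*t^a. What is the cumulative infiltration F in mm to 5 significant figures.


F = 36.898 * 22^0.33064 = 102.53 mm
Therefore the cumulative infiltration F = 102.53 mm.


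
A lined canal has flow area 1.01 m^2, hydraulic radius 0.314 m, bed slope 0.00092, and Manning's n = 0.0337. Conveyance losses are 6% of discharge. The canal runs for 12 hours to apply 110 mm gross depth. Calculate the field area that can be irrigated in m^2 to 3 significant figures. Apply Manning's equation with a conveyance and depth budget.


Approach: apply Manning's equation with a conveyance and depth budget, Q = (1/n)*A*R^(2/3)*S^(1/2); Q_field = Q*(1-loss); Area = Q_field*t/(d/1000).
Step 1 — canal discharge (Manning's equation):
  Q = (1/0.0337) * 1.01 * 0.314^(2/3) * 0.00092^(1/2) = 0.41996 m^3/s
Step 2 — delivered flow: Q_field = 0.41996*(1 - 6/100) = 0.39476 m^3/s
Step 3 — volume delivered: V = 0.39476 * 12*3600 = 17054 m^3
Step 4 — area served: A = V / (depth/1000) = 17054 / 0.11 = 155000 m^2
Therefore the field area that can be irrigated = 155000 m^2.


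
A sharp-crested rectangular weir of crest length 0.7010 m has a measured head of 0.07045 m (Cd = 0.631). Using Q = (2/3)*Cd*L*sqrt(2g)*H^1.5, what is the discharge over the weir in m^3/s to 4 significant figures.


Q = (2/3)*0.631*0.7010*sqrt(2*9.81)*0.07045^1.5 = 0.02442 m^3/s
Therefore the discharge over the weir = 0.02442 m^3/s.


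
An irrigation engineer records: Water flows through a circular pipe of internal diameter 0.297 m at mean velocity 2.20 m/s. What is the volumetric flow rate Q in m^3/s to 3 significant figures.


Approach: apply the continuity equation for pipe flow, Q = A * v with A = pi*(D/2)^2.
A = pi*(0.297/2)^2 = 0.069279 m^2
Q = 0.069279 * 2.20 = 0.152 m^3/s
Therefore the volumetric flow rate Q = 0.152 m^3/s.


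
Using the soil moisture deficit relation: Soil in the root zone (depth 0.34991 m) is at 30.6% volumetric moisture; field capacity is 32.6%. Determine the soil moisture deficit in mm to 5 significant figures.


Approach: apply the soil moisture deficit relation, SMD = (FC - theta)/100 * depth * 1000.
SMD = (32.6 - 30.6)/100 * 0.34991 * 1000 = 6.9982 mm
Therefore the soil moisture deficit = 6.9982 mm.


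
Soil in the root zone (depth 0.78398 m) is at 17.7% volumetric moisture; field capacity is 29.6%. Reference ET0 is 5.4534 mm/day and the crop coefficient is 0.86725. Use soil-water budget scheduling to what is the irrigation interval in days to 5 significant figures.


Approach: apply soil-water budget scheduling, SMD = (FC-theta)/100*depth*1000; ETc = ET0*Kc; interval = SMD/ETc.
Step 1 — soil moisture deficit:
  SMD = (29.6 - 17.7)/100 * 0.78398 * 1000 = 93.29362 mm
Step 2 — daily crop ET (ETc = ET0*Kc):
  ETc = 5.4534 * 0.86725 = 4.729461 mm/day
Step 3 — irrigation interval (SMD/ETc):
  interval = 93.29362 / 4.729461 = 19.726 days
Therefore the irrigation interval = 19.726 days.


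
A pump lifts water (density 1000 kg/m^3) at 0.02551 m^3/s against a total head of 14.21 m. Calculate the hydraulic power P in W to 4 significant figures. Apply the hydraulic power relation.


Approach: apply the hydraulic power relation, P = rho*g*Q*H.
P = 1000 * 9.81 * 0.02551 * 14.21 = 3556 W
Therefore the hydraulic power P = 3556 W.


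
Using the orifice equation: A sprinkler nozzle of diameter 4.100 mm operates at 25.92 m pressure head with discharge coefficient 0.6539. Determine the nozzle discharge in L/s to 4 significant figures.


Approach: apply the orifice equation, Q = Cd*A*sqrt(2*g*h), A = pi*(d/2)^2.
A = pi*(4.100e-3/2)^2 = 1.32025e-05 m^2
Q = 0.6539 * 1.32025e-05 * sqrt(2*9.81*25.92) * 1000 = 0.1947 L/s
Therefore the nozzle discharge = 0.1947 L/s.


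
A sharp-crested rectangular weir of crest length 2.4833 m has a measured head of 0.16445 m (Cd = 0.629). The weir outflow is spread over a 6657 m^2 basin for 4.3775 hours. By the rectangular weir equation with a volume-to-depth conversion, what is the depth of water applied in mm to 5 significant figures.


Approach: apply the rectangular weir equation with a volume-to-depth conversion, Q = (2/3)*Cd*L*sqrt(2g)*H^1.5; d = Q*t/A * 1000.
Step 1 — weir discharge:
  Q = (2/3)*0.629*2.4833*sqrt(2*9.81)*0.16445^1.5 = 0.3076018 m^3/s
Step 2 — volume: V = 0.3076018 * 4.3775*3600 = 4847.497 m^3
Step 3 — depth: d = V/A * 1000 = 4847.497/6657 * 1000 = 728.18 mm
Therefore the depth of water applied = 728.18 mm.


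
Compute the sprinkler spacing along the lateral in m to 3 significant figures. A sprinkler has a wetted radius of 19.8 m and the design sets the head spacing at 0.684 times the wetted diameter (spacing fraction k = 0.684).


Approach: apply the sprinkler spacing rule (spacing as a fraction of wetted diameter), S = k*(2*R).
S = 0.684 * (2 * 19.8) = 27.1 m
Therefore the sprinkler spacing along the lateral = 27.1 m.


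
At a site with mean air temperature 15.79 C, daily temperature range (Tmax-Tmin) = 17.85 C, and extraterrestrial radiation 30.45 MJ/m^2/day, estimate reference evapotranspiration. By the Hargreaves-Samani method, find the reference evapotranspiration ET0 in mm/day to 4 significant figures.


Approach: apply the Hargreaves-Samani method, ET0 = 0.0023*(Tmean+17.8)*sqrt(Tmax-Tmin)*0.408*Ra.
ET0 = 0.0023*(15.79+17.8)*sqrt(17.85)*0.408*30.45 = 4.055 mm/day
Therefore the reference evapotranspiration ET0 = 4.055 mm/day.


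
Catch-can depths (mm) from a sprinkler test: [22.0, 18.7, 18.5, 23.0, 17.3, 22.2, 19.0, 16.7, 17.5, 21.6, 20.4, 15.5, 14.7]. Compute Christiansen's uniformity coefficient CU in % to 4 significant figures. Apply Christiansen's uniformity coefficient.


Approach: apply Christiansen's uniformity coefficient, CU = (1 - mean_abs_deviation/mean)*100.
mean = 19.0077 mm
mean |d_i - mean| = 2.17870 mm
CU = (1 - 2.17870/19.0077)*100 = 88.54 %
Therefore Christiansen's uniformity coefficient CU = 88.54 %.


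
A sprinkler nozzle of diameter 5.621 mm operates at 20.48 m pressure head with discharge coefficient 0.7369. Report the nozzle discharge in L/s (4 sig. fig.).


Approach: apply the orifice equation, Q = Cd*A*sqrt(2*g*h), A = pi*(d/2)^2.
A = pi*(5.621e-3/2)^2 = 2.48152e-05 m^2
Q = 0.7369 * 2.48152e-05 * sqrt(2*9.81*20.48) * 1000 = 0.3666 L/s
Therefore the nozzle discharge = 0.3666 L/s.


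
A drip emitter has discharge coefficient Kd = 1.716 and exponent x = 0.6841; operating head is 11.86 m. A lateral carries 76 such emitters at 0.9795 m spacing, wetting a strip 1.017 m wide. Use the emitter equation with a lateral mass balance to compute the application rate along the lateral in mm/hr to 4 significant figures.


Approach: apply the emitter equation with a lateral mass balance, q = Kd*h^x; Q = n*q; rate = Q/(n*spacing*width).
Step 1 — single emitter flow (q = Kd*h^x):
  q = 1.716 * 11.86^0.6841 = 9.31748 L/hr
Step 2 — total lateral flow: Q = 76 * 9.31748 = 708.129 L/hr
Step 3 — wetted area: A = 76 * 0.9795 * 1.017 = 75.7075 m^2
Step 4 — application rate: Q/A = 708.129/75.7075 = 9.353 mm/hr
Therefore the application rate along the lateral = 9.353 mm/hr.


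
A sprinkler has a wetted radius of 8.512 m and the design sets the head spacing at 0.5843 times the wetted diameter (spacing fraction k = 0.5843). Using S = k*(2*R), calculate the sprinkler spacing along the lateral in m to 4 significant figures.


S = 0.5843 * (2 * 8.512) = 9.947 m
Therefore the sprinkler spacing along the lateral = 9.947 m.


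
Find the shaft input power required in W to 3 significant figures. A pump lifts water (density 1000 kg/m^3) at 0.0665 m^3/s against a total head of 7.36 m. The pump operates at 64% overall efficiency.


Approach: apply hydraulic power then efficiency conversion, P = rho*g*Q*H; P_in = P/eta.
Step 1 — hydraulic power (P = rho*g*Q*H):
  P = 1000 * 9.81 * 0.0665 * 7.36 = 4801.4 W
Step 2 — input power: P_in = P/eta = 4801.4 / 0.64 = 7500 W
Therefore the shaft input power required = 7500 W.


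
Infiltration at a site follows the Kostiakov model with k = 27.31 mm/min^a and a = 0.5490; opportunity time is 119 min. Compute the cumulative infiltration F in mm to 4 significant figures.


Approach: apply the Kostiakov infiltration equation, F = k*t^a.
F = 27.31 * 119^0.5490 = 376.5 mm
Therefore the cumulative infiltration F = 376.5 mm.


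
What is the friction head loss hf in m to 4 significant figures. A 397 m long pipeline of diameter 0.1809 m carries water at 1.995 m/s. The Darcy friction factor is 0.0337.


Approach: apply the Darcy-Weisbach equation, hf = f*(L/D)*(v^2/(2g)).
hf = 0.0337 * (397/0.1809) * (1.995^2 / (2*9.81))
hf = 15.00 m
Therefore the friction head loss hf = 15.00 m.


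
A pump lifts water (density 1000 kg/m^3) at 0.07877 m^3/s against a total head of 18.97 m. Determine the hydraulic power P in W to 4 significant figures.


Approach: apply the hydraulic power relation, P = rho*g*Q*H.
P = 1000 * 9.81 * 0.07877 * 18.97 = 14660 W
Therefore the hydraulic power P = 14660 W.


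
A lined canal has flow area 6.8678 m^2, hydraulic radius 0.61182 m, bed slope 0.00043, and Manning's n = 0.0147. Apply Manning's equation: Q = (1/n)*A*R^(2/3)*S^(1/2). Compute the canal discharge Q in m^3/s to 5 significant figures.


Q = (1/0.0147) * 6.8678 * 0.61182^(2/3) * 0.00043^(1/2) = 6.9821 m^3/s
Therefore the canal discharge Q = 6.9821 m^3/s.


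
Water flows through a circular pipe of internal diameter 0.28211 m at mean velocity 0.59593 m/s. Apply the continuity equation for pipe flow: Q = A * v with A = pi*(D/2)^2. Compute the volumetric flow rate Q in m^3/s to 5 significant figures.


A = pi*(0.28211/2)^2 = 0.06250674 m^2
Q = 0.06250674 * 0.59593 = 0.037250 m^3/s
Therefore the volumetric flow rate Q = 0.037250 m^3/s.


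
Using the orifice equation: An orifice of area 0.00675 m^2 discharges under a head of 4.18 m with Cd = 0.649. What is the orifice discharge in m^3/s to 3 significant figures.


Approach: apply the orifice equation, Q = Cd*A*sqrt(2*g*h).
Q = 0.649 * 0.00675 * sqrt(2*9.81*4.18) = 0.0397 m^3/s
Therefore the orifice discharge = 0.0397 m^3/s.


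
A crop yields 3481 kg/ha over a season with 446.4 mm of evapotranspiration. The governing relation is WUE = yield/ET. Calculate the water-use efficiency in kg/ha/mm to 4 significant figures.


WUE = 3481 / 446.4 = 7.798 kg/ha/mm
Therefore the water-use efficiency = 7.798 kg/ha/mm.


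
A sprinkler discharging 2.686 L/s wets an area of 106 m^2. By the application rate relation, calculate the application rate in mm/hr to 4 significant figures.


Approach: apply the application rate relation, rate = (Q/A)*3600.
rate = (2.686 / 106) * 3600 = 91.22 mm/hr
Therefore the application rate = 91.22 mm/hr.


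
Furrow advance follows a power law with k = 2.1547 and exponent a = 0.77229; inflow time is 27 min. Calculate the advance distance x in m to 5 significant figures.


Approach: apply the power-law advance function, x = k*t^a.
x = 2.1547 * 27^0.77229 = 27.467 m
Therefore the advance distance x = 27.467 m.


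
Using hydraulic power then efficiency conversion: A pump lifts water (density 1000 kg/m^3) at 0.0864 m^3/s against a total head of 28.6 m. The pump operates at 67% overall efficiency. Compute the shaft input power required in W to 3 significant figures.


Approach: apply hydraulic power then efficiency conversion, P = rho*g*Q*H; P_in = P/eta.
Step 1 — hydraulic power (P = rho*g*Q*H):
  P = 1000 * 9.81 * 0.0864 * 28.6 = 24241 W
Step 2 — input power: P_in = P/eta = 24241 / 0.67 = 36200 W
Therefore the shaft input power required = 36200 W.


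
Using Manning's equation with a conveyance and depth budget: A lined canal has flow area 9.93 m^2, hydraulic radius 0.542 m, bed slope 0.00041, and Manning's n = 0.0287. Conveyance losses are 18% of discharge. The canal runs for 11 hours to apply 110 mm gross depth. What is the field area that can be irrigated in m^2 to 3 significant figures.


Approach: apply Manning's equation with a conveyance and depth budget, Q = (1/n)*A*R^(2/3)*S^(1/2); Q_field = Q*(1-loss); Area = Q_field*t/(d/1000).
Step 1 — canal discharge (Manning's equation):
  Q = (1/0.0287) * 9.93 * 0.542^(2/3) * 0.00041^(1/2) = 4.6572 m^3/s
Step 2 — delivered flow: Q_field = 4.6572*(1 - 18/100) = 3.8189 m^3/s
Step 3 — volume delivered: V = 3.8189 * 11*3600 = 151230 m^3
Step 4 — area served: A = V / (depth/1000) = 151230 / 0.11 = 1370000 m^2
Therefore the field area that can be irrigated = 1370000 m^2.


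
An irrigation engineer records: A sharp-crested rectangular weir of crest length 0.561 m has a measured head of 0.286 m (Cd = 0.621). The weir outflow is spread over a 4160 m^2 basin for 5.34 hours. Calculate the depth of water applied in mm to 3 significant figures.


Approach: apply the rectangular weir equation with a volume-to-depth conversion, Q = (2/3)*Cd*L*sqrt(2g)*H^1.5; d = Q*t/A * 1000.
Step 1 — weir discharge:
  Q = (2/3)*0.621*0.561*sqrt(2*9.81)*0.286^1.5 = 0.15735 m^3/s
Step 2 — volume: V = 0.15735 * 5.34*3600 = 3024.9 m^3
Step 3 — depth: d = V/A * 1000 = 3024.9/4160 * 1000 = 727 mm
Therefore the depth of water applied = 727 mm.


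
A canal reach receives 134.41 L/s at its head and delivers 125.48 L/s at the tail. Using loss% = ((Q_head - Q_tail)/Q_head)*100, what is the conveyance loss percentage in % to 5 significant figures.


loss = ((134.41 - 125.48)/134.41)*100 = 6.6439 %
Therefore the conveyance loss percentage = 6.6439 %.


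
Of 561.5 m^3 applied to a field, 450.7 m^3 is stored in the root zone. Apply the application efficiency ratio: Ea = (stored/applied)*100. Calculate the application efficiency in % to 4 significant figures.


Ea = (450.7/561.5)*100 = 80.27 %
Therefore the application efficiency = 80.27 %.


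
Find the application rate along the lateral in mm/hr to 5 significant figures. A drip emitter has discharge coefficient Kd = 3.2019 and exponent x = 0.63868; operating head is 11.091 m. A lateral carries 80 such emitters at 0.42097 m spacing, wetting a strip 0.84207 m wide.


Approach: apply the emitter equation with a lateral mass balance, q = Kd*h^x; Q = n*q; rate = Q/(n*spacing*width).
Step 1 — single emitter flow (q = Kd*h^x):
  q = 3.2019 * 11.091^0.63868 = 14.88708 L/hr
Step 2 — total lateral flow: Q = 80 * 14.88708 = 1190.967 L/hr
Step 3 — wetted area: A = 80 * 0.42097 * 0.84207 = 28.35890 m^2
Step 4 — application rate: Q/A = 1190.967/28.35890 = 41.996 mm/hr
Therefore the application rate along the lateral = 41.996 mm/hr.


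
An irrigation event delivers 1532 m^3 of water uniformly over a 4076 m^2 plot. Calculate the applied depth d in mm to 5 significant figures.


Approach: apply depth from volume over area, d = (V/A)*1000.
d = (1532 / 4076) * 1000 = 375.86 mm
Therefore the applied depth d = 375.86 mm.


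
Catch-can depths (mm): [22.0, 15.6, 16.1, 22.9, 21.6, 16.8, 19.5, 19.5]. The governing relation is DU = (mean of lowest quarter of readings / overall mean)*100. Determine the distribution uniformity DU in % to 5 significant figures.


sorted lowest 2 of 8: [15.6, 16.1] -> mean = 15.85000 mm
overall mean = 19.25000 mm
DU = (15.85000/19.25000)*100 = 82.338 %
Therefore the distribution uniformity DU = 82.338 %.


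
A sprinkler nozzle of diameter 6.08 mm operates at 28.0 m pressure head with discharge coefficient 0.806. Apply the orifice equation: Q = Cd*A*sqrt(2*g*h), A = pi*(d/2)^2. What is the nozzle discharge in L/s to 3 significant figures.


A = pi*(6.08e-3/2)^2 = 2.9033e-05 m^2
Q = 0.806 * 2.9033e-05 * sqrt(2*9.81*28.0) * 1000 = 0.548 L/s
Therefore the nozzle discharge = 0.548 L/s.


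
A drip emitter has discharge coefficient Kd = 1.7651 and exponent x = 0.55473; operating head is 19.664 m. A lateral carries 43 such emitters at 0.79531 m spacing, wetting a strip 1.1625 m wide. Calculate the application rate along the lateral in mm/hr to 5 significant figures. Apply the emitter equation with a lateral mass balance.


Approach: apply the emitter equation with a lateral mass balance, q = Kd*h^x; Q = n*q; rate = Q/(n*spacing*width).
Step 1 — single emitter flow (q = Kd*h^x):
  q = 1.7651 * 19.664^0.55473 = 9.213145 L/hr
Step 2 — total lateral flow: Q = 43 * 9.213145 = 396.1652 L/hr
Step 3 — wetted area: A = 43 * 0.79531 * 1.1625 = 39.75556 m^2
Step 4 — application rate: Q/A = 396.1652/39.75556 = 9.9650 mm/hr
Therefore the application rate along the lateral = 9.9650 mm/hr.


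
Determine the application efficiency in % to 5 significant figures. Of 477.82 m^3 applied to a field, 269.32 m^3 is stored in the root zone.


Approach: apply the application efficiency ratio, Ea = (stored/applied)*100.
Ea = (269.32/477.82)*100 = 56.364 %
Therefore the application efficiency = 56.364 %.


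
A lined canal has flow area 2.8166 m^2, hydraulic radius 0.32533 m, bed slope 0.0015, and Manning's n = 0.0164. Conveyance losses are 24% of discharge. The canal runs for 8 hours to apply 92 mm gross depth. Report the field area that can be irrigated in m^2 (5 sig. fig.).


Approach: apply Manning's equation with a conveyance and depth budget, Q = (1/n)*A*R^(2/3)*S^(1/2); Q_field = Q*(1-loss); Area = Q_field*t/(d/1000).
Step 1 — canal discharge (Manning's equation):
  Q = (1/0.0164) * 2.8166 * 0.32533^(2/3) * 0.0015^(1/2) = 3.146369 m^3/s
Step 2 — delivered flow: Q_field = 3.146369*(1 - 24/100) = 2.391241 m^3/s
Step 3 — volume delivered: V = 2.391241 * 8*3600 = 68867.73 m^3
Step 4 — area served: A = V / (depth/1000) = 68867.73 / 0.092 = 748560 m^2
Therefore the field area that can be irrigated = 748560 m^2.


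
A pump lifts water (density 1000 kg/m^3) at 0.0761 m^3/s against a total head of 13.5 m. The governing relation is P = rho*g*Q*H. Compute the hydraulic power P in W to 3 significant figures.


P = 1000 * 9.81 * 0.0761 * 13.5 = 10100 W
Therefore the hydraulic power P = 10100 W.


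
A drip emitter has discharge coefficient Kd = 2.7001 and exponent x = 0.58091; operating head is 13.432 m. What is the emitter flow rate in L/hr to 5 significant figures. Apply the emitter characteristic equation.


Approach: apply the emitter characteristic equation, q = Kd * h^x.
q = 2.7001 * 13.432^0.58091 = 12.210 L/hr
Therefore the emitter flow rate = 12.210 L/hr.


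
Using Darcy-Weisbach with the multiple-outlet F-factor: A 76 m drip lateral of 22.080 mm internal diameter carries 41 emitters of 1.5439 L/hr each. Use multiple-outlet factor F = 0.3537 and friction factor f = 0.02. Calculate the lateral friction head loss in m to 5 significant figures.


Approach: apply Darcy-Weisbach with the multiple-outlet F-factor, Q = n*q/(3600*1000) m^3/s; v = Q/A; hf = F*f*(L/D)*(v^2/(2g)).
Q = 41*1.5439/(3600*1000) = 1.758331e-05 m^3/s
A = pi*(22.080e-3/2)^2 = 3.829023e-04 m^2, so v = Q/A = 0.04592112 m/s
hf = 0.3537*0.02*(76/0.022080)*(0.04592112^2/(2*9.81)) = 0.0026170 m
Therefore the lateral friction head loss = 0.0026170 m.


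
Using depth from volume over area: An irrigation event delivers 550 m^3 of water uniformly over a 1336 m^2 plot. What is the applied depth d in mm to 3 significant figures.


Approach: apply depth from volume over area, d = (V/A)*1000.
d = (550 / 1336) * 1000 = 412 mm
Therefore the applied depth d = 412 mm.


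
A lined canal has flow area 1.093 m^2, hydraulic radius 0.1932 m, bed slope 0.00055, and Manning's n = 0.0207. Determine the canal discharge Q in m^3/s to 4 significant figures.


Approach: apply Manning's equation, Q = (1/n)*A*R^(2/3)*S^(1/2).
Q = (1/0.0207) * 1.093 * 0.1932^(2/3) * 0.00055^(1/2) = 0.4138 m^3/s
Therefore the canal discharge Q = 0.4138 m^3/s.


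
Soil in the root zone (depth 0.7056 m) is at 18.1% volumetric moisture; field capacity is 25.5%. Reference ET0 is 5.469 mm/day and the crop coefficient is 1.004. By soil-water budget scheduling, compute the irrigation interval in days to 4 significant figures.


Approach: apply soil-water budget scheduling, SMD = (FC-theta)/100*depth*1000; ETc = ET0*Kc; interval = SMD/ETc.
Step 1 — soil moisture deficit:
  SMD = (25.5 - 18.1)/100 * 0.7056 * 1000 = 52.2144 mm
Step 2 — daily crop ET (ETc = ET0*Kc):
  ETc = 5.469 * 1.004 = 5.49088 mm/day
Step 3 — irrigation interval (SMD/ETc):
  interval = 52.2144 / 5.49088 = 9.509 days
Therefore the irrigation interval = 9.509 days.


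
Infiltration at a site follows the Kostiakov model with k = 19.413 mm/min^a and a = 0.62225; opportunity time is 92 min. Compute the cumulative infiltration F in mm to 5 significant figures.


Approach: apply the Kostiakov infiltration equation, F = k*t^a.
F = 19.413 * 92^0.62225 = 323.64 mm
Therefore the cumulative infiltration F = 323.64 mm.


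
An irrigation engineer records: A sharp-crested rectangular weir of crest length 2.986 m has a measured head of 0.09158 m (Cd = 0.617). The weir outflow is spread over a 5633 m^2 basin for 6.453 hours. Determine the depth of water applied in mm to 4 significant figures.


Approach: apply the rectangular weir equation with a volume-to-depth conversion, Q = (2/3)*Cd*L*sqrt(2g)*H^1.5; d = Q*t/A * 1000.
Step 1 — weir discharge:
  Q = (2/3)*0.617*2.986*sqrt(2*9.81)*0.09158^1.5 = 0.150777 m^3/s
Step 2 — volume: V = 0.150777 * 6.453*3600 = 3502.66 m^3
Step 3 — depth: d = V/A * 1000 = 3502.66/5633 * 1000 = 621.8 mm
Therefore the depth of water applied = 621.8 mm.


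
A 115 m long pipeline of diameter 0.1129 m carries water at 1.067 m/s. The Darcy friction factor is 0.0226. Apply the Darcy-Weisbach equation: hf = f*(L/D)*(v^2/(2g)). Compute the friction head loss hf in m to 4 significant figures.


hf = 0.0226 * (115/0.1129) * (1.067^2 / (2*9.81))
hf = 1.336 m
Therefore the friction head loss hf = 1.336 m.


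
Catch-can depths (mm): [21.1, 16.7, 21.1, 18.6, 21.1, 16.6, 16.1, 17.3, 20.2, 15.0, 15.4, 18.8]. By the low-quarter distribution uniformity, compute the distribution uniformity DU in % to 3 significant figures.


Approach: apply the low-quarter distribution uniformity, DU = (mean of lowest quarter of readings / overall mean)*100.
sorted lowest 3 of 12: [15.0, 15.4, 16.1] -> mean = 15.500 mm
overall mean = 18.167 mm
DU = (15.500/18.167)*100 = 85.3 %
Therefore the distribution uniformity DU = 85.3 %.


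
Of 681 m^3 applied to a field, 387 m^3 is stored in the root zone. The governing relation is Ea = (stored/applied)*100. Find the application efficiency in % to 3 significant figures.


Ea = (387/681)*100 = 56.8 %
Therefore the application efficiency = 56.8 %.


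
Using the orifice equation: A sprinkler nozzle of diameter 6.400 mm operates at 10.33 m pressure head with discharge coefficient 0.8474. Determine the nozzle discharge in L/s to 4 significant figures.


Approach: apply the orifice equation, Q = Cd*A*sqrt(2*g*h), A = pi*(d/2)^2.
A = pi*(6.400e-3/2)^2 = 3.21699e-05 m^2
Q = 0.8474 * 3.21699e-05 * sqrt(2*9.81*10.33) * 1000 = 0.3881 L/s
Therefore the nozzle discharge = 0.3881 L/s.


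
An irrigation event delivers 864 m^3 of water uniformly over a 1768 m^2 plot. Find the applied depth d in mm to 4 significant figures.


Approach: apply depth from volume over area, d = (V/A)*1000.
d = (864 / 1768) * 1000 = 488.7 mm
Therefore the applied depth d = 488.7 mm.


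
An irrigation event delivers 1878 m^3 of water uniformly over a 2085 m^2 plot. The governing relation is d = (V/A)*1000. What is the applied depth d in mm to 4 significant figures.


d = (1878 / 2085) * 1000 = 900.7 mm
Therefore the applied depth d = 900.7 mm.


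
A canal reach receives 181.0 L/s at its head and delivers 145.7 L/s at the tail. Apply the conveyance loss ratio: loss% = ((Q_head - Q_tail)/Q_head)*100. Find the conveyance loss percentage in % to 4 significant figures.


loss = ((181.0 - 145.7)/181.0)*100 = 19.50 %
Therefore the conveyance loss percentage = 19.50 %.


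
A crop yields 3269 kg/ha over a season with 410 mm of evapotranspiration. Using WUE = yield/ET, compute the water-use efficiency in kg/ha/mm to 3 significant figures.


WUE = 3269 / 410 = 7.97 kg/ha/mm
Therefore the water-use efficiency = 7.97 kg/ha/mm.


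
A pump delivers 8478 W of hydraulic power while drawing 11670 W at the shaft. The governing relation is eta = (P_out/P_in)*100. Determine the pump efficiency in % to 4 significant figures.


eta = (8478 / 11670) * 100 = 72.65 %
Therefore the pump efficiency = 72.65 %.


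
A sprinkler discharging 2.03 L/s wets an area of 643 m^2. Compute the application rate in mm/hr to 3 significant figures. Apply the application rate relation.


Approach: apply the application rate relation, rate = (Q/A)*3600.
rate = (2.03 / 643) * 3600 = 11.4 mm/hr
Therefore the application rate = 11.4 mm/hr.


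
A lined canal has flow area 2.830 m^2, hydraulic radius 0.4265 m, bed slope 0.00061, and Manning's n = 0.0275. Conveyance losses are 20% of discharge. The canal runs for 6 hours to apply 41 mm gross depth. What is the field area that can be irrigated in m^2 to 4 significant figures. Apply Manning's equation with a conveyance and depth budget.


Approach: apply Manning's equation with a conveyance and depth budget, Q = (1/n)*A*R^(2/3)*S^(1/2); Q_field = Q*(1-loss); Area = Q_field*t/(d/1000).
Step 1 — canal discharge (Manning's equation):
  Q = (1/0.0275) * 2.830 * 0.4265^(2/3) * 0.00061^(1/2) = 1.44012 m^3/s
Step 2 — delivered flow: Q_field = 1.44012*(1 - 20/100) = 1.15209 m^3/s
Step 3 — volume delivered: V = 1.15209 * 6*3600 = 24885.2 m^3
Step 4 — area served: A = V / (depth/1000) = 24885.2 / 0.041 = 607000 m^2
Therefore the field area that can be irrigated = 607000 m^2.


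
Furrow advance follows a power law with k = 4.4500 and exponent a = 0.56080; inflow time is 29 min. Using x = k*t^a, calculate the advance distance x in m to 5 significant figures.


x = 4.4500 * 29^0.56080 = 29.408 m
Therefore the advance distance x = 29.408 m.


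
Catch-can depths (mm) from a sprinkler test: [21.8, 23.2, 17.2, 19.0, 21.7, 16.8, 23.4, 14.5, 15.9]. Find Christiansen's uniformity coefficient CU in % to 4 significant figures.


Approach: apply Christiansen's uniformity coefficient, CU = (1 - mean_abs_deviation/mean)*100.
mean = 19.2778 mm
mean |d_i - mean| = 2.88642 mm
CU = (1 - 2.88642/19.2778)*100 = 85.03 %
Therefore Christiansen's uniformity coefficient CU = 85.03 %.


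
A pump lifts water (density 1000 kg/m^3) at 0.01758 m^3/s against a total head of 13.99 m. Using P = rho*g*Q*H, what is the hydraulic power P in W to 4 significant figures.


P = 1000 * 9.81 * 0.01758 * 13.99 = 2413 W
Therefore the hydraulic power P = 2413 W.


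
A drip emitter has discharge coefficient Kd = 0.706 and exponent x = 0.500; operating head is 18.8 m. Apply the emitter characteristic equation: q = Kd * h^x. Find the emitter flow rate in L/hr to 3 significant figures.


q = 0.706 * 18.8^0.500 = 3.06 L/hr
Therefore the emitter flow rate = 3.06 L/hr.


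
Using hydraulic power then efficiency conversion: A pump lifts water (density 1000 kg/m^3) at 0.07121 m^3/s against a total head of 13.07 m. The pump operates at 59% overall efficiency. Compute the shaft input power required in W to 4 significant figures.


Approach: apply hydraulic power then efficiency conversion, P = rho*g*Q*H; P_in = P/eta.
Step 1 — hydraulic power (P = rho*g*Q*H):
  P = 1000 * 9.81 * 0.07121 * 13.07 = 9130.31 W
Step 2 — input power: P_in = P/eta = 9130.31 / 0.59 = 15480 W
Therefore the shaft input power required = 15480 W.


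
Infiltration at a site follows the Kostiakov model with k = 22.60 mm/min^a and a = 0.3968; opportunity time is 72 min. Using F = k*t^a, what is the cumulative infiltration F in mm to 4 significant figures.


F = 22.60 * 72^0.3968 = 123.3 mm
Therefore the cumulative infiltration F = 123.3 mm.


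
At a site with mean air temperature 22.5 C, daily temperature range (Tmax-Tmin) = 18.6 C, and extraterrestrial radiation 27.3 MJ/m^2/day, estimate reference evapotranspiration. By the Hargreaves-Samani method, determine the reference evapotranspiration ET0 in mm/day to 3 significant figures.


Approach: apply the Hargreaves-Samani method, ET0 = 0.0023*(Tmean+17.8)*sqrt(Tmax-Tmin)*0.408*Ra.
ET0 = 0.0023*(22.5+17.8)*sqrt(18.6)*0.408*27.3 = 4.45 mm/day
Therefore the reference evapotranspiration ET0 = 4.45 mm/day.


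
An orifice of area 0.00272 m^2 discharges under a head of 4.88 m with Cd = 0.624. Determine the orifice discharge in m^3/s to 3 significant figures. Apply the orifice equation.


Approach: apply the orifice equation, Q = Cd*A*sqrt(2*g*h).
Q = 0.624 * 0.00272 * sqrt(2*9.81*4.88) = 0.0166 m^3/s
Therefore the orifice discharge = 0.0166 m^3/s.


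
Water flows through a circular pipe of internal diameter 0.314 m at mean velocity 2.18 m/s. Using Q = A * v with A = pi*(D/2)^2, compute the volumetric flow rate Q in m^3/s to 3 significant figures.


A = pi*(0.314/2)^2 = 0.077437 m^2
Q = 0.077437 * 2.18 = 0.169 m^3/s
Therefore the volumetric flow rate Q = 0.169 m^3/s.


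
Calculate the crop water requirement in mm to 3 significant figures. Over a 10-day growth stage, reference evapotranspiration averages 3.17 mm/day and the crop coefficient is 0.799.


Approach: apply the crop water requirement relation, CWR = ET0 * Kc * days.
CWR = 3.17 * 0.799 * 10 = 25.3 mm
Therefore the crop water requirement = 25.3 mm.


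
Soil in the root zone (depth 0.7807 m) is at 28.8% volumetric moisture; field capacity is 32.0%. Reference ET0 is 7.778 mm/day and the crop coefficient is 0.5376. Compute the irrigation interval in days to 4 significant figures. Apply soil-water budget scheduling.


Approach: apply soil-water budget scheduling, SMD = (FC-theta)/100*depth*1000; ETc = ET0*Kc; interval = SMD/ETc.
Step 1 — soil moisture deficit:
  SMD = (32.0 - 28.8)/100 * 0.7807 * 1000 = 24.9824 mm
Step 2 — daily crop ET (ETc = ET0*Kc):
  ETc = 7.778 * 0.5376 = 4.18145 mm/day
Step 3 — irrigation interval (SMD/ETc):
  interval = 24.9824 / 4.18145 = 5.975 days
Therefore the irrigation interval = 5.975 days.


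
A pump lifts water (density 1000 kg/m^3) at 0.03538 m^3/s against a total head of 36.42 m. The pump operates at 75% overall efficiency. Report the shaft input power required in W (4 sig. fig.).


Approach: apply hydraulic power then efficiency conversion, P = rho*g*Q*H; P_in = P/eta.
Step 1 — hydraulic power (P = rho*g*Q*H):
  P = 1000 * 9.81 * 0.03538 * 36.42 = 12640.6 W
Step 2 — input power: P_in = P/eta = 12640.6 / 0.75 = 16850 W
Therefore the shaft input power required = 16850 W.


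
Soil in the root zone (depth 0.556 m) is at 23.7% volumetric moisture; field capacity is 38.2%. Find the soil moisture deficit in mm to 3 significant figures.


Approach: apply the soil moisture deficit relation, SMD = (FC - theta)/100 * depth * 1000.
SMD = (38.2 - 23.7)/100 * 0.556 * 1000 = 80.6 mm
Therefore the soil moisture deficit = 80.6 mm.


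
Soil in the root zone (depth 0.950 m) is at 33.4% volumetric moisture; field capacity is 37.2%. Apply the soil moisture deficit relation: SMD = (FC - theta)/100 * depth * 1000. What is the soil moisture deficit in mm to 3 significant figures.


SMD = (37.2 - 33.4)/100 * 0.950 * 1000 = 36.1 mm
Therefore the soil moisture deficit = 36.1 mm.


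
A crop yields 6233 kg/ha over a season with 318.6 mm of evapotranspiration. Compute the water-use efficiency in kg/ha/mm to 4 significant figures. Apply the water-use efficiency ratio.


Approach: apply the water-use efficiency ratio, WUE = yield/ET.
WUE = 6233 / 318.6 = 19.56 kg/ha/mm
Therefore the water-use efficiency = 19.56 kg/ha/mm.


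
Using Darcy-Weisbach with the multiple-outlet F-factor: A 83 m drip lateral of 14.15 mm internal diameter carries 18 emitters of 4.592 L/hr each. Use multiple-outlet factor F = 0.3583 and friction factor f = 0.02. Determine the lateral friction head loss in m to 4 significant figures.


Approach: apply Darcy-Weisbach with the multiple-outlet F-factor, Q = n*q/(3600*1000) m^3/s; v = Q/A; hf = F*f*(L/D)*(v^2/(2g)).
Q = 18*4.592/(3600*1000) = 2.29600e-05 m^3/s
A = pi*(14.15e-3/2)^2 = 1.57254e-04 m^2, so v = Q/A = 0.146005 m/s
hf = 0.3583*0.02*(83/0.01415)*(0.146005^2/(2*9.81)) = 0.04567 m
Therefore the lateral friction head loss = 0.04567 m.


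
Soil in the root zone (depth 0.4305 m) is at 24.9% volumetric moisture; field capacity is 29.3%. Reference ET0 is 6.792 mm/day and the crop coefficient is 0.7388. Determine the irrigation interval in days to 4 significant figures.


Approach: apply soil-water budget scheduling, SMD = (FC-theta)/100*depth*1000; ETc = ET0*Kc; interval = SMD/ETc.
Step 1 — soil moisture deficit:
  SMD = (29.3 - 24.9)/100 * 0.4305 * 1000 = 18.9420 mm
Step 2 — daily crop ET (ETc = ET0*Kc):
  ETc = 6.792 * 0.7388 = 5.01793 mm/day
Step 3 — irrigation interval (SMD/ETc):
  interval = 18.9420 / 5.01793 = 3.775 days
Therefore the irrigation interval = 3.775 days.


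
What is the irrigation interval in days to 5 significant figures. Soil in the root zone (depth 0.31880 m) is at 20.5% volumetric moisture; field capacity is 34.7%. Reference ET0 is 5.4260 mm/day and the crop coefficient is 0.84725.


Approach: apply soil-water budget scheduling, SMD = (FC-theta)/100*depth*1000; ETc = ET0*Kc; interval = SMD/ETc.
Step 1 — soil moisture deficit:
  SMD = (34.7 - 20.5)/100 * 0.31880 * 1000 = 45.26960 mm
Step 2 — daily crop ET (ETc = ET0*Kc):
  ETc = 5.4260 * 0.84725 = 4.597179 mm/day
Step 3 — irrigation interval (SMD/ETc):
  interval = 45.26960 / 4.597179 = 9.8473 days
Therefore the irrigation interval = 9.8473 days.
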